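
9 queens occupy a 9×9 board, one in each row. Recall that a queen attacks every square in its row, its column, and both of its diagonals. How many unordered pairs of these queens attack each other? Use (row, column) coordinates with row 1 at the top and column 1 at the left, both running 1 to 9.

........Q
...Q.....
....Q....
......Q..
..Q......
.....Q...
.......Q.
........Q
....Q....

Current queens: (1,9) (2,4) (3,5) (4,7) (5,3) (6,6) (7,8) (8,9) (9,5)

5

Same column: (1,9)–(8,9) (column 9); (3,5)–(9,5) (column 5).
Same diagonal: (2,4)–(3,5) (|2−3| = |4−5| = 1); (3,5)–(5,3) (|3−5| = |5−3| = 2); (7,8)–(8,9) (|7−8| = |8−9| = 1).
Total attacking pairs: 5.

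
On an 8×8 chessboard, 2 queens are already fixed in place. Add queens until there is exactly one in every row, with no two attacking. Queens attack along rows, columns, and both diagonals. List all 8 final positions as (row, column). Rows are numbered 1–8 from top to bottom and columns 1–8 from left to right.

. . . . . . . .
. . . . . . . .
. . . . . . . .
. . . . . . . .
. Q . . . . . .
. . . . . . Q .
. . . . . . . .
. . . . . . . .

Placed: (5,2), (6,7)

(1,4) (2,1) (3,5) (4,8) (5,2) (6,7) (7,3) (8,6)

Row 1: attacked by (5,2)→{2,6}; (6,7)→{2,7}. Safe: 1, 3, 4, 5, 8. Place at column 4.
Row 2: attacked by (1,4)→{3,4,5}; (5,2)→{2,5}; (6,7)→{3,7}. Safe: 1, 6, 8. Place at column 1.
Row 3: attacked by (1,4)→{2,4,6}; (2,1)→{1,2}; (5,2)→{2,4}; (6,7)→{4,7}. Safe: 3, 5, 8. Place at column 5.
Row 4: attacked by (1,4)→{1,4,7}; (2,1)→{1,3}; (3,5)→{4,5,6}; (5,2)→{1,2,3}; (6,7)→{5,7}. Safe: 8. Place at column 8.
Row 7: attacked by (1,4)→{4}; (2,1)→{1,6}; (3,5)→{1,5}; (4,8)→{5,8}; (5,2)→{2,4}; (6,7)→{6,7,8}. Safe: 3. Place at column 3.
Row 8: attacked by (1,4)→{4}; (2,1)→{1,7}; (3,5)→{5}; (4,8)→{4,8}; (5,2)→{2,5}; (6,7)→{5,7}; (7,3)→{2,3,4}. Safe: 6. Place at column 6.
Columns [4, 1, 5, 8, 2, 7, 3, 6], r−c [-3, 1, -2, -4, 3, -1, 4, 2], r+c [5, 3, 8, 12, 7, 13, 10, 14] are all distinct, so no two queens attack.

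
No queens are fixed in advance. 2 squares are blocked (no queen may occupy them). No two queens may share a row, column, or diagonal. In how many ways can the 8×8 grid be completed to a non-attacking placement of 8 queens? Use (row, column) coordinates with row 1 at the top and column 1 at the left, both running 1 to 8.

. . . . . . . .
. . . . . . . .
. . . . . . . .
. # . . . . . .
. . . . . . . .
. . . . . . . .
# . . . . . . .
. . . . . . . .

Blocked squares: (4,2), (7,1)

78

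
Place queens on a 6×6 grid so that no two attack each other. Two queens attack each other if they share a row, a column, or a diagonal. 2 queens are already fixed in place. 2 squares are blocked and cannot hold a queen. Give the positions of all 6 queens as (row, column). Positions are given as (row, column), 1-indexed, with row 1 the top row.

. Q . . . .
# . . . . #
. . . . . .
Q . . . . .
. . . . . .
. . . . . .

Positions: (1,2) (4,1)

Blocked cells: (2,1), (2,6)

Row 2: attacked by (1,2)→{1,2,3}; (4,1)→{1,3}. Blocked: 1,6. Safe: 4, 5. Place at column 4.
Row 3: attacked by (1,2)→{2,4}; (2,4)→{3,4,5}; (4,1)→{1,2}. Safe: 6. Place at column 6.
Row 5: attacked by (1,2)→{2,6}; (2,4)→{1,4}; (3,6)→{4,6}; (4,1)→{1,2}. Safe: 3, 5. Place at column 3.
Row 6: attacked by (1,2)→{2}; (2,4)→{4}; (3,6)→{3,6}; (4,1)→{1,3}; (5,3)→{2,3,4}. Safe: 5. Place at column 5.
Columns [2, 4, 6, 1, 3, 5], r−c [-1, -2, -3, 3, 2, 1], r+c [3, 6, 9, 5, 8, 11] are all distinct, so no two queens attack.

(1,2) (2,4) (3,6) (4,1) (5,3) (6,5)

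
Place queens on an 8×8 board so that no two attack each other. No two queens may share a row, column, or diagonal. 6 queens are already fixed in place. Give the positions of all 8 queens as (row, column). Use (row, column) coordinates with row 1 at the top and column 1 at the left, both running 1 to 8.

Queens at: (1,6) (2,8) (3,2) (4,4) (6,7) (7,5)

Row 5: attacked by (1,6)→{2,6}; (2,8)→{5,8}; (3,2)→{2,4}; (4,4)→{3,4,5}; (6,7)→{6,7,8}; (7,5)→{3,5,7}. Safe: 1. Place at column 1.
Row 8: attacked by (1,6)→{6}; (2,8)→{2,8}; (3,2)→{2,7}; (4,4)→{4,8}; (5,1)→{1,4}; (6,7)→{5,7}; (7,5)→{4,5,6}. Safe: 3. Place at column 3.
Columns [6, 8, 2, 4, 1, 7, 5, 3], r−c [-5, -6, 1, 0, 4, -1, 2, 5], r+c [7, 10, 5, 8, 6, 13, 12, 11] are all distinct, so no two queens attack.

(1,6) (2,8) (3,2) (4,4) (5,1) (6,7) (7,5) (8,3)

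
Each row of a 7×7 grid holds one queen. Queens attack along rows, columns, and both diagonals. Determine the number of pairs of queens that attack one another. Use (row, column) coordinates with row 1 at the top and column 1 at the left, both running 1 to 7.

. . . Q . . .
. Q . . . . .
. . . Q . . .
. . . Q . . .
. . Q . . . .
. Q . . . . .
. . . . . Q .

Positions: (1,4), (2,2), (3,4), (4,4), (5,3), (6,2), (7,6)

Same column: (1,4)–(3,4) (column 4); (1,4)–(4,4) (column 4); (2,2)–(6,2) (column 2); (3,4)–(4,4) (column 4).
Same diagonal: (2,2)–(4,4) (|2−4| = |2−4| = 2); (4,4)–(5,3) (|4−5| = |4−3| = 1); (4,4)–(6,2) (|4−6| = |4−2| = 2); (5,3)–(6,2) (|5−6| = |3−2| = 1).
Total attacking pairs: 8.

8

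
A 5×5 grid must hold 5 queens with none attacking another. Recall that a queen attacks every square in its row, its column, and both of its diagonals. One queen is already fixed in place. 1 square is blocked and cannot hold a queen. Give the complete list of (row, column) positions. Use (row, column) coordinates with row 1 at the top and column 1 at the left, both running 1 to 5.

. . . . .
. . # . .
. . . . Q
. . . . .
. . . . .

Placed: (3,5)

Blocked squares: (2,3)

Row 1: attacked by (3,5)→{3,5}. Safe: 1, 2, 4. Place at column 4.
Row 2: attacked by (1,4)→{3,4,5}; (3,5)→{4,5}. Blocked: 3. Safe: 1, 2. Place at column 2.
Row 4: attacked by (1,4)→{1,4}; (2,2)→{2,4}; (3,5)→{4,5}. Safe: 3. Place at column 3.
Row 5: attacked by (1,4)→{4}; (2,2)→{2,5}; (3,5)→{3,5}; (4,3)→{2,3,4}. Safe: 1. Place at column 1.
Columns [4, 2, 5, 3, 1], r−c [-3, 0, -2, 1, 4], r+c [5, 4, 8, 7, 6] are all distinct, so no two queens attack.

(1,4) (2,2) (3,5) (4,3) (5,1)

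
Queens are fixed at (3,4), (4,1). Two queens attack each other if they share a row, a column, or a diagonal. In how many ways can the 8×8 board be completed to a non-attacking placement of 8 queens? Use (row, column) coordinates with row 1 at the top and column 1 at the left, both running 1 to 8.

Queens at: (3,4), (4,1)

Branch on row 1: col 3 → 1; col 5 → 3; col 7 → 1; col 8 → 1.
Sum: 1 + 3 + 1 + 1 = 6.

6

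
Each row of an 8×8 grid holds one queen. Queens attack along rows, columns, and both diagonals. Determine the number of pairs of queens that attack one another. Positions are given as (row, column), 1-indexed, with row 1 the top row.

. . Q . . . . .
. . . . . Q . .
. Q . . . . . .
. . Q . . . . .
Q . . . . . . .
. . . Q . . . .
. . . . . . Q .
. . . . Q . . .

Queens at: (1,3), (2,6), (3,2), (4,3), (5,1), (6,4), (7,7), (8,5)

2

Same column: (1,3)–(4,3) (column 3).
Same diagonal: (3,2)–(4,3) (|3−4| = |2−3| = 1).
Total attacking pairs: 2.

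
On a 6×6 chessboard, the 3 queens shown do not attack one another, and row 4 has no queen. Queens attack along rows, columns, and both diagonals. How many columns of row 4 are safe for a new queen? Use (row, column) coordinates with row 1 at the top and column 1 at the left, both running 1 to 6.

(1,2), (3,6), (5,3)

1

(1,2) attacks row 4 at column 2 and diagonals 5.
(3,6) attacks row 4 at column 6 and diagonals 5.
(5,3) attacks row 4 at column 3 and diagonals 2, 4.
Attacked columns: {2, 3, 4, 5, 6}. Safe: {1}.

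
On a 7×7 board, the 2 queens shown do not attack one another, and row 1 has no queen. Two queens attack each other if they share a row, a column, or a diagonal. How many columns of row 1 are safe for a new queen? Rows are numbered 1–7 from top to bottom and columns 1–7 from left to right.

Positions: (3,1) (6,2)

3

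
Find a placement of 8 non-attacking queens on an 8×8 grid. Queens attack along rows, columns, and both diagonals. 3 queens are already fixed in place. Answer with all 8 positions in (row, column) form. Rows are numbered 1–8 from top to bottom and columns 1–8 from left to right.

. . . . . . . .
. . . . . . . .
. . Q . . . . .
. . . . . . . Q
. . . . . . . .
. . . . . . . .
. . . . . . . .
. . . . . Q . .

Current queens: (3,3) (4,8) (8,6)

Row 1: attacked by (3,3)→{1,3,5}; (4,8)→{5,8}; (8,6)→{6}. Safe: 2, 4, 7. Place at column 4.
Row 2: attacked by (1,4)→{3,4,5}; (3,3)→{2,3,4}; (4,8)→{6,8}; (8,6)→{6}. Safe: 1, 7. Place at column 7.
Row 5: attacked by (1,4)→{4,8}; (2,7)→{4,7}; (3,3)→{1,3,5}; (4,8)→{7,8}; (8,6)→{3,6}. Safe: 2. Place at column 2.
Row 6: attacked by (1,4)→{4}; (2,7)→{3,7}; (3,3)→{3,6}; (4,8)→{6,8}; (5,2)→{1,2,3}; (8,6)→{4,6,8}. Safe: 5. Place at column 5.
Row 7: attacked by (1,4)→{4}; (2,7)→{2,7}; (3,3)→{3,7}; (4,8)→{5,8}; (5,2)→{2,4}; (6,5)→{4,5,6}; (8,6)→{5,6,7}. Safe: 1. Place at column 1.
Columns [4, 7, 3, 8, 2, 5, 1, 6], r−c [-3, -5, 0, -4, 3, 1, 6, 2], r+c [5, 9, 6, 12, 7, 11, 8, 14] are all distinct, so no two queens attack.

(1,4) (2,7) (3,3) (4,8) (5,2) (6,5) (7,1) (8,6)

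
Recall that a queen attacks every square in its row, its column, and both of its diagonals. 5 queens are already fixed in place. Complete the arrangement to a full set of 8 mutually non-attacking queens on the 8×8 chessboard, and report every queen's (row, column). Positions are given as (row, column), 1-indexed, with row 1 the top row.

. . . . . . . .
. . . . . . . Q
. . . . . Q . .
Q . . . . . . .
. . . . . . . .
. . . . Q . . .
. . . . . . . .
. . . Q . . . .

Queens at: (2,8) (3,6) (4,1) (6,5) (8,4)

(1,2) (2,8) (3,6) (4,1) (5,3) (6,5) (7,7) (8,4)

Row 1: attacked by (2,8)→{7,8}; (3,6)→{4,6,8}; (4,1)→{1,4}; (6,5)→{5}; (8,4)→{4}. Safe: 2, 3. Place at column 2.
Row 5: attacked by (1,2)→{2,6}; (2,8)→{5,8}; (3,6)→{4,6,8}; (4,1)→{1,2}; (6,5)→{4,5,6}; (8,4)→{1,4,7}. Safe: 3. Place at column 3.
Row 7: attacked by (1,2)→{2,8}; (2,8)→{3,8}; (3,6)→{2,6}; (4,1)→{1,4}; (5,3)→{1,3,5}; (6,5)→{4,5,6}; (8,4)→{3,4,5}. Safe: 7. Place at column 7.
Columns [2, 8, 6, 1, 3, 5, 7, 4], r−c [-1, -6, -3, 3, 2, 1, 0, 4], r+c [3, 10, 9, 5, 8, 11, 14, 12] are all distinct, so no two queens attack.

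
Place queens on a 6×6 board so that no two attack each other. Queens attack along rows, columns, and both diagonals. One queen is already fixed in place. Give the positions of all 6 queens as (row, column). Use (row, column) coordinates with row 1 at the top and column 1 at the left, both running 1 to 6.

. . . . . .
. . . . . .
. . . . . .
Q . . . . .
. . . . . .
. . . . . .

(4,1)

Row 1: attacked by (4,1)→{1,4}. Safe: 2, 3, 5, 6. Place at column 2.
Row 2: attacked by (1,2)→{1,2,3}; (4,1)→{1,3}. Safe: 4, 5, 6. Place at column 4.
Row 3: attacked by (1,2)→{2,4}; (2,4)→{3,4,5}; (4,1)→{1,2}. Safe: 6. Place at column 6.
Row 5: attacked by (1,2)→{2,6}; (2,4)→{1,4}; (3,6)→{4,6}; (4,1)→{1,2}. Safe: 3, 5. Place at column 3.
Row 6: attacked by (1,2)→{2}; (2,4)→{4}; (3,6)→{3,6}; (4,1)→{1,3}; (5,3)→{2,3,4}. Safe: 5. Place at column 5.
Columns [2, 4, 6, 1, 3, 5], r−c [-1, -2, -3, 3, 2, 1], r+c [3, 6, 9, 5, 8, 11] are all distinct, so no two queens attack.

(1,2) (2,4) (3,6) (4,1) (5,3) (6,5)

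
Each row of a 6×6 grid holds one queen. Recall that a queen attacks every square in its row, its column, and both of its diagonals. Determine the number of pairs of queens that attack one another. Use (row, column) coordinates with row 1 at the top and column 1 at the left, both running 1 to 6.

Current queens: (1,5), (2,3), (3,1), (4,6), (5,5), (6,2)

2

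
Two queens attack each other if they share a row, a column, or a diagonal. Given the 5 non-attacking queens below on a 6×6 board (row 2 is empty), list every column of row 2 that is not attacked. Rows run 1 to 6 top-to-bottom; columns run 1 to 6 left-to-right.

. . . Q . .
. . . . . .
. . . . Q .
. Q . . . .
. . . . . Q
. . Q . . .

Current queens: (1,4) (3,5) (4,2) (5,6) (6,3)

columns 1

(1,4) attacks row 2 at column 4 and diagonals 3, 5.
(3,5) attacks row 2 at column 5 and diagonals 4, 6.
(4,2) attacks row 2 at column 2 and diagonals 4.
(5,6) attacks row 2 at column 6 and diagonals 3.
(6,3) attacks row 2 at column 3.
Attacked columns: {2, 3, 4, 5, 6}. Safe: {1}.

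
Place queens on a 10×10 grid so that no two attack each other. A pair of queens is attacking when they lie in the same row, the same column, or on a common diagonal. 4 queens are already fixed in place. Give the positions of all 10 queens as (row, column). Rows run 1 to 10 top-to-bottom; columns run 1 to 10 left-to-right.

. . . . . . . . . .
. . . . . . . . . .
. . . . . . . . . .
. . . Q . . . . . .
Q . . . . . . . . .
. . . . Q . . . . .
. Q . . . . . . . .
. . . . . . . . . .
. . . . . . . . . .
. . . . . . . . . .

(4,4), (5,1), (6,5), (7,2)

(1,3) (2,10) (3,7) (4,4) (5,1) (6,5) (7,2) (8,9) (9,6) (10,8)

Row 1: attacked by (4,4)→{1,4,7}; (5,1)→{1,5}; (6,5)→{5,10}; (7,2)→{2,8}. Safe: 3, 6, 9. Place at column 3.
Row 2: attacked by (1,3)→{2,3,4}; (4,4)→{2,4,6}; (5,1)→{1,4}; (6,5)→{1,5,9}; (7,2)→{2,7}. Safe: 8, 10. Place at column 10.
Row 3: attacked by (1,3)→{1,3,5}; (2,10)→{9,10}; (4,4)→{3,4,5}; (5,1)→{1,3}; (6,5)→{2,5,8}; (7,2)→{2,6}. Safe: 7. Place at column 7.
Row 8: attacked by (1,3)→{3,10}; (2,10)→{4,10}; (3,7)→{2,7}; (4,4)→{4,8}; (5,1)→{1,4}; (6,5)→{3,5,7}; (7,2)→{1,2,3}. Safe: 6, 9. Place at column 9.
Row 9: attacked by (1,3)→{3}; (2,10)→{3,10}; (3,7)→{1,7}; (4,4)→{4,9}; (5,1)→{1,5}; (6,5)→{2,5,8}; (7,2)→{2,4}; (8,9)→{8,9,10}. Safe: 6. Place at column 6.
Row 10: attacked by (1,3)→{3}; (2,10)→{2,10}; (3,7)→{7}; (4,4)→{4,10}; (5,1)→{1,6}; (6,5)→{1,5,9}; (7,2)→{2,5}; (8,9)→{7,9}; (9,6)→{5,6,7}. Safe: 8. Place at column 8.
Columns [3, 10, 7, 4, 1, 5, 2, 9, 6, 8], r−c [-2, -8, -4, 0, 4, 1, 5, -1, 3, 2], r+c [4, 12, 10, 8, 6, 11, 9, 17, 15, 18] are all distinct, so no two queens attack.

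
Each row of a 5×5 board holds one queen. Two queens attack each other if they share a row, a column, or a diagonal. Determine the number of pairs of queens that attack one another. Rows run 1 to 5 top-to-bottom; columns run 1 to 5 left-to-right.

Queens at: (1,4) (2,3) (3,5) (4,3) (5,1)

2

Same column: (2,3)–(4,3) (column 3).
Same diagonal: (1,4)–(2,3) (|1−2| = |4−3| = 1).
Total attacking pairs: 2.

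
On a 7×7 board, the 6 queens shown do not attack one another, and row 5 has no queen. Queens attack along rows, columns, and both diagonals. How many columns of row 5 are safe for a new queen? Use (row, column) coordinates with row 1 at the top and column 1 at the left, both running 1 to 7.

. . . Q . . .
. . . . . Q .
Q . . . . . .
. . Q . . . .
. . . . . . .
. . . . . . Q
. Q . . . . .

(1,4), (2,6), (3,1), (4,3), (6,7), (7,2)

(1,4) attacks row 5 at column 4.
(2,6) attacks row 5 at column 6 and diagonals 3.
(3,1) attacks row 5 at column 1 and diagonals 3.
(4,3) attacks row 5 at column 3 and diagonals 2, 4.
(6,7) attacks row 5 at column 7 and diagonals 6.
(7,2) attacks row 5 at column 2 and diagonals 4.
Attacked columns: {1, 2, 3, 4, 6, 7}. Safe: {5}.

1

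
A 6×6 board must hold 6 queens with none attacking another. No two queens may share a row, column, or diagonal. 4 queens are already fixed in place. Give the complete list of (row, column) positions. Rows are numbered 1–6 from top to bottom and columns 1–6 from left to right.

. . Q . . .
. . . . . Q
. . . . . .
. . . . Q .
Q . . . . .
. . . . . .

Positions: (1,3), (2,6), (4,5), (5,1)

Row 3: attacked by (1,3)→{1,3,5}; (2,6)→{5,6}; (4,5)→{4,5,6}; (5,1)→{1,3}. Safe: 2. Place at column 2.
Row 6: attacked by (1,3)→{3}; (2,6)→{2,6}; (3,2)→{2,5}; (4,5)→{3,5}; (5,1)→{1,2}. Safe: 4. Place at column 4.
Columns [3, 6, 2, 5, 1, 4], r−c [-2, -4, 1, -1, 4, 2], r+c [4, 8, 5, 9, 6, 10] are all distinct, so no two queens attack.

(1,3) (2,6) (3,2) (4,5) (5,1) (6,4)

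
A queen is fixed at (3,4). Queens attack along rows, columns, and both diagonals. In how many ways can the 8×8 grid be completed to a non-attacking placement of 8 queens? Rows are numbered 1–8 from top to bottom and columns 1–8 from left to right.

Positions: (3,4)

12

Branch on row 1: col 1 → 1; col 3 → 3; col 5 → 6; col 7 → 1; col 8 → 1.
Sum: 1 + 3 + 6 + 1 + 1 = 12.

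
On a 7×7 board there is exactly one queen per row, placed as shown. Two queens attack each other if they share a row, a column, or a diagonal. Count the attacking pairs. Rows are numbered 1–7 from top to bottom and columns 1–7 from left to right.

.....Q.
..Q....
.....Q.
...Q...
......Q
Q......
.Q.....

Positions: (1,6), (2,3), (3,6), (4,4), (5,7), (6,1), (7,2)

Same column: (1,6)–(3,6) (column 6).
Same diagonal: (1,6)–(6,1) (|1−6| = |6−1| = 5); (3,6)–(7,2) (|3−7| = |6−2| = 4); (6,1)–(7,2) (|6−7| = |1−2| = 1).
Total attacking pairs: 4.

4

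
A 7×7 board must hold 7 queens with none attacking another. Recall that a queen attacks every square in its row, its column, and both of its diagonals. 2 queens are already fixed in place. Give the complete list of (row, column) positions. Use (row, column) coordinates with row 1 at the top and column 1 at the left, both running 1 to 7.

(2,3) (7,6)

Row 1: attacked by (2,3)→{2,3,4}; (7,6)→{6}. Safe: 1, 5, 7. Place at column 1.
Row 3: attacked by (1,1)→{1,3}; (2,3)→{2,3,4}; (7,6)→{2,6}. Safe: 5, 7. Place at column 5.
Row 4: attacked by (1,1)→{1,4}; (2,3)→{1,3,5}; (3,5)→{4,5,6}; (7,6)→{3,6}. Safe: 2, 7. Place at column 7.
Row 5: attacked by (1,1)→{1,5}; (2,3)→{3,6}; (3,5)→{3,5,7}; (4,7)→{6,7}; (7,6)→{4,6}. Safe: 2. Place at column 2.
Row 6: attacked by (1,1)→{1,6}; (2,3)→{3,7}; (3,5)→{2,5}; (4,7)→{5,7}; (5,2)→{1,2,3}; (7,6)→{5,6,7}. Safe: 4. Place at column 4.
Columns [1, 3, 5, 7, 2, 4, 6], r−c [0, -1, -2, -3, 3, 2, 1], r+c [2, 5, 8, 11, 7, 10, 13] are all distinct, so no two queens attack.

(1,1) (2,3) (3,5) (4,7) (5,2) (6,4) (7,6)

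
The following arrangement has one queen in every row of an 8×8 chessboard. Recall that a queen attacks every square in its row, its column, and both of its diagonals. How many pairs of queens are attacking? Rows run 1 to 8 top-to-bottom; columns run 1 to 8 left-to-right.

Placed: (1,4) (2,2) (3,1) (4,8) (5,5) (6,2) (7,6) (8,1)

4

Same column: (2,2)–(6,2) (column 2); (3,1)–(8,1) (column 1).
Same diagonal: (2,2)–(3,1) (|2−3| = |2−1| = 1); (2,2)–(5,5) (|2−5| = |2−5| = 3).
Total attacking pairs: 4.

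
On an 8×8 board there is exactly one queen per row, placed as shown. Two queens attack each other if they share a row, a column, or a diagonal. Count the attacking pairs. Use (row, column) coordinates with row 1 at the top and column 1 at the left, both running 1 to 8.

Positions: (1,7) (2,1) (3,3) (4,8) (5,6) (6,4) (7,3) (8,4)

5

Same column: (3,3)–(7,3) (column 3); (6,4)–(8,4) (column 4).
Same diagonal: (4,8)–(8,4) (|4−8| = |8−4| = 4); (6,4)–(7,3) (|6−7| = |4−3| = 1); (7,3)–(8,4) (|7−8| = |3−4| = 1).
Total attacking pairs: 5.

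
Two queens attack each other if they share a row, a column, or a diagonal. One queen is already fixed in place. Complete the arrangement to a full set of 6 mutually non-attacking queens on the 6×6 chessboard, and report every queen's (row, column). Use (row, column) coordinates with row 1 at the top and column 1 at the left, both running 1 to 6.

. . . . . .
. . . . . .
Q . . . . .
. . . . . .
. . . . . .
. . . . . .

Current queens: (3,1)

Row 1: attacked by (3,1)→{1,3}. Safe: 2, 4, 5, 6. Place at column 5.
Row 2: attacked by (1,5)→{4,5,6}; (3,1)→{1,2}. Safe: 3. Place at column 3.
Row 4: attacked by (1,5)→{2,5}; (2,3)→{1,3,5}; (3,1)→{1,2}. Safe: 4, 6. Place at column 6.
Row 5: attacked by (1,5)→{1,5}; (2,3)→{3,6}; (3,1)→{1,3}; (4,6)→{5,6}. Safe: 2, 4. Place at column 4.
Row 6: attacked by (1,5)→{5}; (2,3)→{3}; (3,1)→{1,4}; (4,6)→{4,6}; (5,4)→{3,4,5}. Safe: 2. Place at column 2.
Columns [5, 3, 1, 6, 4, 2], r−c [-4, -1, 2, -2, 1, 4], r+c [6, 5, 4, 10, 9, 8] are all distinct, so no two queens attack.

(1,5) (2,3) (3,1) (4,6) (5,4) (6,2)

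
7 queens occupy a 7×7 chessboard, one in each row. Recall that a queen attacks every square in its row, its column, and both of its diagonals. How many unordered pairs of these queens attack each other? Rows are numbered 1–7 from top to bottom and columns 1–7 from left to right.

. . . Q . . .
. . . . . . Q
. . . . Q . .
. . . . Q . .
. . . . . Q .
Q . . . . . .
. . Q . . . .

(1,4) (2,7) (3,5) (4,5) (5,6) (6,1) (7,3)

3

Same column: (3,5)–(4,5) (column 5).
Same diagonal: (2,7)–(4,5) (|2−4| = |7−5| = 2); (4,5)–(5,6) (|4−5| = |5−6| = 1).
Total attacking pairs: 3.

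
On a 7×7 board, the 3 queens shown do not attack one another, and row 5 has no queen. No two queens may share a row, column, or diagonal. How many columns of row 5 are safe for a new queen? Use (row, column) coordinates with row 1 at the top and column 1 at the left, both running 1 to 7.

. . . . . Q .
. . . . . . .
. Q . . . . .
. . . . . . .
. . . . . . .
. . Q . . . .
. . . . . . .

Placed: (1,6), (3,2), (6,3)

(1,6) attacks row 5 at column 6 and diagonals 2.
(3,2) attacks row 5 at column 2 and diagonals 4.
(6,3) attacks row 5 at column 3 and diagonals 2, 4.
Attacked columns: {2, 3, 4, 6}. Safe: {1, 5, 7}.

3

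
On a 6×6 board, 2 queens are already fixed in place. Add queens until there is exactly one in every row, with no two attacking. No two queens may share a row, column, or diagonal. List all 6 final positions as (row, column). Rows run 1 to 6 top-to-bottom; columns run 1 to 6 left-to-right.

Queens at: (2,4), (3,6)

(1,2) (2,4) (3,6) (4,1) (5,3) (6,5)

Row 1: attacked by (2,4)→{3,4,5}; (3,6)→{4,6}. Safe: 1, 2. Place at column 2.
Row 4: attacked by (1,2)→{2,5}; (2,4)→{2,4,6}; (3,6)→{5,6}. Safe: 1, 3. Place at column 1.
Row 5: attacked by (1,2)→{2,6}; (2,4)→{1,4}; (3,6)→{4,6}; (4,1)→{1,2}. Safe: 3, 5. Place at column 3.
Row 6: attacked by (1,2)→{2}; (2,4)→{4}; (3,6)→{3,6}; (4,1)→{1,3}; (5,3)→{2,3,4}. Safe: 5. Place at column 5.
Columns [2, 4, 6, 1, 3, 5], r−c [-1, -2, -3, 3, 2, 1], r+c [3, 6, 9, 5, 8, 11] are all distinct, so no two queens attack.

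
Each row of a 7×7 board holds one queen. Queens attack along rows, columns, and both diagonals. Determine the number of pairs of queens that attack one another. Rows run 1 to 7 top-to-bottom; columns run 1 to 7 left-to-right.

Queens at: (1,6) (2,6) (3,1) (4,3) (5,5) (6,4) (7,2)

Same column: (1,6)–(2,6) (column 6).
Same diagonal: (1,6)–(4,3) (|1−4| = |6−3| = 3); (3,1)–(6,4) (|3−6| = |1−4| = 3); (5,5)–(6,4) (|5−6| = |5−4| = 1).
Total attacking pairs: 4.

4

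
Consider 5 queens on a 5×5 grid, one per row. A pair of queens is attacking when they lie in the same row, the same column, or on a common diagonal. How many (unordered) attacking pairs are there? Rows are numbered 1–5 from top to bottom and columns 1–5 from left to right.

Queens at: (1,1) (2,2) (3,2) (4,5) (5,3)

2

Same column: (2,2)–(3,2) (column 2).
Same diagonal: (1,1)–(2,2) (|1−2| = |1−2| = 1).
Total attacking pairs: 2.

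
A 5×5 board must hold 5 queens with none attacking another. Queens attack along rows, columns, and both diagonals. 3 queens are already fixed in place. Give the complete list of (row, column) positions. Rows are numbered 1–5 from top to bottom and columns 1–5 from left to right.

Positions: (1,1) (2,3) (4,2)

Row 3: attacked by (1,1)→{1,3}; (2,3)→{2,3,4}; (4,2)→{1,2,3}. Safe: 5. Place at column 5.
Row 5: attacked by (1,1)→{1,5}; (2,3)→{3}; (3,5)→{3,5}; (4,2)→{1,2,3}. Safe: 4. Place at column 4.
Columns [1, 3, 5, 2, 4], r−c [0, -1, -2, 2, 1], r+c [2, 5, 8, 6, 9] are all distinct, so no two queens attack.

(1,1) (2,3) (3,5) (4,2) (5,4)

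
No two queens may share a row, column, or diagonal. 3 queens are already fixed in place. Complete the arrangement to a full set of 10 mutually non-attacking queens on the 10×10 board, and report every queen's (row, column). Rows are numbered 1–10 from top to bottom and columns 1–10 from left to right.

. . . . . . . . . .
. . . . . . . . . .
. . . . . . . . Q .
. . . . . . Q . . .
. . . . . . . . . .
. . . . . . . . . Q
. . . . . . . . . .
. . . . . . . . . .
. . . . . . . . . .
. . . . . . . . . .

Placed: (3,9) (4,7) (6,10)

(1,6) (2,2) (3,9) (4,7) (5,3) (6,10) (7,8) (8,5) (9,1) (10,4)

Row 1: attacked by (3,9)→{7,9}; (4,7)→{4,7,10}; (6,10)→{5,10}. Safe: 1, 2, 3, 6, 8. Place at column 6.
Row 2: attacked by (1,6)→{5,6,7}; (3,9)→{8,9,10}; (4,7)→{5,7,9}; (6,10)→{6,10}. Safe: 1, 2, 3, 4. Place at column 2.
Row 5: attacked by (1,6)→{2,6,10}; (2,2)→{2,5}; (3,9)→{7,9}; (4,7)→{6,7,8}; (6,10)→{9,10}. Safe: 1, 3, 4. Place at column 3.
Row 7: attacked by (1,6)→{6}; (2,2)→{2,7}; (3,9)→{5,9}; (4,7)→{4,7,10}; (5,3)→{1,3,5}; (6,10)→{9,10}. Safe: 8. Place at column 8.
Row 8: attacked by (1,6)→{6}; (2,2)→{2,8}; (3,9)→{4,9}; (4,7)→{3,7}; (5,3)→{3,6}; (6,10)→{8,10}; (7,8)→{7,8,9}. Safe: 1, 5. Place at column 5.
Row 9: attacked by (1,6)→{6}; (2,2)→{2,9}; (3,9)→{3,9}; (4,7)→{2,7}; (5,3)→{3,7}; (6,10)→{7,10}; (7,8)→{6,8,10}; (8,5)→{4,5,6}. Safe: 1. Place at column 1.
Row 10: attacked by (1,6)→{6}; (2,2)→{2,10}; (3,9)→{2,9}; (4,7)→{1,7}; (5,3)→{3,8}; (6,10)→{6,10}; (7,8)→{5,8}; (8,5)→{3,5,7}; (9,1)→{1,2}. Safe: 4. Place at column 4.
Columns [6, 2, 9, 7, 3, 10, 8, 5, 1, 4], r−c [-5, 0, -6, -3, 2, -4, -1, 3, 8, 6], r+c [7, 4, 12, 11, 8, 16, 15, 13, 10, 14] are all distinct, so no two queens attack.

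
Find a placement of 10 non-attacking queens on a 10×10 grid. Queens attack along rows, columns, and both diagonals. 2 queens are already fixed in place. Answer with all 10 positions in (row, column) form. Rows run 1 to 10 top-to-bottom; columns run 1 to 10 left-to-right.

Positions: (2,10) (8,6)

(1,2) (2,10) (3,8) (4,3) (5,5) (6,9) (7,1) (8,6) (9,4) (10,7)

Row 1: attacked by (2,10)→{9,10}; (8,6)→{6}. Safe: 1, 2, 3, 4, 5, 7, 8. Place at column 2.
Row 3: attacked by (1,2)→{2,4}; (2,10)→{9,10}; (8,6)→{1,6}. Safe: 3, 5, 7, 8. Place at column 8.
Row 4: attacked by (1,2)→{2,5}; (2,10)→{8,10}; (3,8)→{7,8,9}; (8,6)→{2,6,10}. Safe: 1, 3, 4. Place at column 3.
Row 5: attacked by (1,2)→{2,6}; (2,10)→{7,10}; (3,8)→{6,8,10}; (4,3)→{2,3,4}; (8,6)→{3,6,9}. Safe: 1, 5. Place at column 5.
Row 6: attacked by (1,2)→{2,7}; (2,10)→{6,10}; (3,8)→{5,8}; (4,3)→{1,3,5}; (5,5)→{4,5,6}; (8,6)→{4,6,8}. Safe: 9. Place at column 9.
Row 7: attacked by (1,2)→{2,8}; (2,10)→{5,10}; (3,8)→{4,8}; (4,3)→{3,6}; (5,5)→{3,5,7}; (6,9)→{8,9,10}; (8,6)→{5,6,7}. Safe: 1. Place at column 1.
Row 9: attacked by (1,2)→{2,10}; (2,10)→{3,10}; (3,8)→{2,8}; (4,3)→{3,8}; (5,5)→{1,5,9}; (6,9)→{6,9}; (7,1)→{1,3}; (8,6)→{5,6,7}. Safe: 4. Place at column 4.
Row 10: attacked by (1,2)→{2}; (2,10)→{2,10}; (3,8)→{1,8}; (4,3)→{3,9}; (5,5)→{5,10}; (6,9)→{5,9}; (7,1)→{1,4}; (8,6)→{4,6,8}; (9,4)→{3,4,5}. Safe: 7. Place at column 7.
Columns [2, 10, 8, 3, 5, 9, 1, 6, 4, 7], r−c [-1, -8, -5, 1, 0, -3, 6, 2, 5, 3], r+c [3, 12, 11, 7, 10, 15, 8, 14, 13, 17] are all distinct, so no two queens attack.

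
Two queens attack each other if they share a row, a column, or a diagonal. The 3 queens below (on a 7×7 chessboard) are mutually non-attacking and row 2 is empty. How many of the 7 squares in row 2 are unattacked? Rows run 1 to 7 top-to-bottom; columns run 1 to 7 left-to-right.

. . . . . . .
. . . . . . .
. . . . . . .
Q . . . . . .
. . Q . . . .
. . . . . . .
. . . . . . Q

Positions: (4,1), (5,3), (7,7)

(4,1) attacks row 2 at column 1 and diagonals 3.
(5,3) attacks row 2 at column 3 and diagonals 6.
(7,7) attacks row 2 at column 7 and diagonals 2.
Attacked columns: {1, 2, 3, 6, 7}. Safe: {4, 5}.

2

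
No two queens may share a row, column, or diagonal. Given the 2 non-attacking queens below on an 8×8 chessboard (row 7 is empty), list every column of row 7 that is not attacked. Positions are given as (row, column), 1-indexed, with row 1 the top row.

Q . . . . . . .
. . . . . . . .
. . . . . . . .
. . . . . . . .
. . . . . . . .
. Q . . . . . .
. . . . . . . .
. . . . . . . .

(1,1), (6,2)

(1,1) attacks row 7 at column 1 and diagonals 7.
(6,2) attacks row 7 at column 2 and diagonals 1, 3.
Attacked columns: {1, 2, 3, 7}. Safe: {4, 5, 6, 8}.

columns 4, 5, 6, 8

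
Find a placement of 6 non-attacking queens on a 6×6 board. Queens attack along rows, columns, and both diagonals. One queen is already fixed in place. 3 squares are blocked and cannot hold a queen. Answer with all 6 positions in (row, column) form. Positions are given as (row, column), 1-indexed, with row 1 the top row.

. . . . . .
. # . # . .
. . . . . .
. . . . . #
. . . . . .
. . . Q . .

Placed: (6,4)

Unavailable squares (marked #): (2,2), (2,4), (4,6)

(1,3) (2,6) (3,2) (4,5) (5,1) (6,4)

Row 1: attacked by (6,4)→{4}. Safe: 1, 2, 3, 5, 6. Place at column 3.
Row 2: attacked by (1,3)→{2,3,4}; (6,4)→{4}. Blocked: 2,4. Safe: 1, 5, 6. Place at column 6.
Row 3: attacked by (1,3)→{1,3,5}; (2,6)→{5,6}; (6,4)→{1,4}. Safe: 2. Place at column 2.
Row 4: attacked by (1,3)→{3,6}; (2,6)→{4,6}; (3,2)→{1,2,3}; (6,4)→{2,4,6}. Blocked: 6. Safe: 5. Place at column 5.
Row 5: attacked by (1,3)→{3}; (2,6)→{3,6}; (3,2)→{2,4}; (4,5)→{4,5,6}; (6,4)→{3,4,5}. Safe: 1. Place at column 1.
Columns [3, 6, 2, 5, 1, 4], r−c [-2, -4, 1, -1, 4, 2], r+c [4, 8, 5, 9, 6, 10] are all distinct, so no two queens attack.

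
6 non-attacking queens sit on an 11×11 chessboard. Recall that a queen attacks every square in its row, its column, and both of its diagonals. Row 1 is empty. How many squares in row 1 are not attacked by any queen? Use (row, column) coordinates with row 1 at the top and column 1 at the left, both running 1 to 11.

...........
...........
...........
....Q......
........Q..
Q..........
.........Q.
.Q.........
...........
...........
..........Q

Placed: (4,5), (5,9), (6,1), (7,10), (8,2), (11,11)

2

(4,5) attacks row 1 at column 5 and diagonals 2, 8.
(5,9) attacks row 1 at column 9 and diagonals 5.
(6,1) attacks row 1 at column 1 and diagonals 6.
(7,10) attacks row 1 at column 10 and diagonals 4.
(8,2) attacks row 1 at column 2 and diagonals 9.
(11,11) attacks row 1 at column 11 and diagonals 1.
Attacked columns: {1, 2, 4, 5, 6, 8, 9, 10, 11}. Safe: {3, 7}.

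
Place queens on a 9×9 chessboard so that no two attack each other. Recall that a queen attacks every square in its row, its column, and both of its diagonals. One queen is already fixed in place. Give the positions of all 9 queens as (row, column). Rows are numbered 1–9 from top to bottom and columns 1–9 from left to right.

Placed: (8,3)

Row 1: attacked by (8,3)→{3}. Safe: 1, 2, 4, 5, 6, 7, 8, 9. Place at column 4.
Row 2: attacked by (1,4)→{3,4,5}; (8,3)→{3,9}. Safe: 1, 2, 6, 7, 8. Place at column 1.
Row 3: attacked by (1,4)→{2,4,6}; (2,1)→{1,2}; (8,3)→{3,8}. Safe: 5, 7, 9. Place at column 7.
Row 4: attacked by (1,4)→{1,4,7}; (2,1)→{1,3}; (3,7)→{6,7,8}; (8,3)→{3,7}. Safe: 2, 5, 9. Place at column 9.
Row 5: attacked by (1,4)→{4,8}; (2,1)→{1,4}; (3,7)→{5,7,9}; (4,9)→{8,9}; (8,3)→{3,6}. Safe: 2. Place at column 2.
Row 6: attacked by (1,4)→{4,9}; (2,1)→{1,5}; (3,7)→{4,7}; (4,9)→{7,9}; (5,2)→{1,2,3}; (8,3)→{1,3,5}. Safe: 6, 8. Place at column 6.
Row 7: attacked by (1,4)→{4}; (2,1)→{1,6}; (3,7)→{3,7}; (4,9)→{6,9}; (5,2)→{2,4}; (6,6)→{5,6,7}; (8,3)→{2,3,4}. Safe: 8. Place at column 8.
Row 9: attacked by (1,4)→{4}; (2,1)→{1,8}; (3,7)→{1,7}; (4,9)→{4,9}; (5,2)→{2,6}; (6,6)→{3,6,9}; (7,8)→{6,8}; (8,3)→{2,3,4}. Safe: 5. Place at column 5.
Columns [4, 1, 7, 9, 2, 6, 8, 3, 5], r−c [-3, 1, -4, -5, 3, 0, -1, 5, 4], r+c [5, 3, 10, 13, 7, 12, 15, 11, 14] are all distinct, so no two queens attack.

(1,4) (2,1) (3,7) (4,9) (5,2) (6,6) (7,8) (8,3) (9,5)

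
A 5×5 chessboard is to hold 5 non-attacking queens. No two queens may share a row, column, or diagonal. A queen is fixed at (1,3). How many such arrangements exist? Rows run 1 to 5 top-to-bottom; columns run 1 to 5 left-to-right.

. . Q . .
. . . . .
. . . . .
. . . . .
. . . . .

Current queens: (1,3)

Branch on row 2: col 1 → 1; col 5 → 1.
Sum: 1 + 1 = 2.

2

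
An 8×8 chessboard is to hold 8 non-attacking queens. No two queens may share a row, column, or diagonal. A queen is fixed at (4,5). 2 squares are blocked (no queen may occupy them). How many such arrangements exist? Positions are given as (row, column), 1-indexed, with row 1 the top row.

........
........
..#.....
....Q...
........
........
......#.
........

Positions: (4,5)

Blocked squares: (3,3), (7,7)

6

Branch on row 1: col 1 → 0; col 3 → 1; col 4 → 4; col 6 → 0; col 7 → 1.
Sum: 0 + 1 + 4 + 0 + 1 = 6.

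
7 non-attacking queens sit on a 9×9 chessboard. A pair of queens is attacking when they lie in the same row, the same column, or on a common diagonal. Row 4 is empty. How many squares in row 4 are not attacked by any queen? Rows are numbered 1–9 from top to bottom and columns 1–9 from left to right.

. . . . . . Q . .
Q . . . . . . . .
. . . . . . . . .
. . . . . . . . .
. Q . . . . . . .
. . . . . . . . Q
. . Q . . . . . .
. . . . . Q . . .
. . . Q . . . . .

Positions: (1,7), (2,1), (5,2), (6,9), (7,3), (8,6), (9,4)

(1,7) attacks row 4 at column 7 and diagonals 4.
(2,1) attacks row 4 at column 1 and diagonals 3.
(5,2) attacks row 4 at column 2 and diagonals 1, 3.
(6,9) attacks row 4 at column 9 and diagonals 7.
(7,3) attacks row 4 at column 3 and diagonals 6.
(8,6) attacks row 4 at column 6 and diagonals 2.
(9,4) attacks row 4 at column 4 and diagonals 9.
Attacked columns: {1, 2, 3, 4, 6, 7, 9}. Safe: {5, 8}.

2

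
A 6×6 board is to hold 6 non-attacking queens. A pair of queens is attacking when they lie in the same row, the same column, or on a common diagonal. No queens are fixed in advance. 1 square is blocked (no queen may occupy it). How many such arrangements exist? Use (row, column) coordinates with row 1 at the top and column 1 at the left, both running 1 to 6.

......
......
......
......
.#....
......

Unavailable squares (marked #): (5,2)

Branch on row 1: col 1 → 0; col 2 → 1; col 3 → 1; col 4 → 1; col 5 → 1; col 6 → 0.
Sum: 0 + 1 + 1 + 1 + 1 + 0 = 4.

4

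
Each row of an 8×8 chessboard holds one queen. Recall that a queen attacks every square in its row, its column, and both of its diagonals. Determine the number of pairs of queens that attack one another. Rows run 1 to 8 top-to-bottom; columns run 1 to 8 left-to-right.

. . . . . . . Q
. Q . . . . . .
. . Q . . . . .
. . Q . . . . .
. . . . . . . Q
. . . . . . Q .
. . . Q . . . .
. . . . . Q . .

4

Same column: (1,8)–(5,8) (column 8); (3,3)–(4,3) (column 3).
Same diagonal: (2,2)–(3,3) (|2−3| = |2−3| = 1); (5,8)–(6,7) (|5−6| = |8−7| = 1).
Total attacking pairs: 4.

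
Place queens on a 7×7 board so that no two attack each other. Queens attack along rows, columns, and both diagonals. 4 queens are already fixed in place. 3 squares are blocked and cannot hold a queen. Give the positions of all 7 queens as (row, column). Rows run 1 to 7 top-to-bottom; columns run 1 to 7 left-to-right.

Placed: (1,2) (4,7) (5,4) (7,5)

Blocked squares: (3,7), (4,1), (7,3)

(1,2) (2,6) (3,3) (4,7) (5,4) (6,1) (7,5)

Row 2: attacked by (1,2)→{1,2,3}; (4,7)→{5,7}; (5,4)→{1,4,7}; (7,5)→{5}. Safe: 6. Place at column 6.
Row 3: attacked by (1,2)→{2,4}; (2,6)→{5,6,7}; (4,7)→{6,7}; (5,4)→{2,4,6}; (7,5)→{1,5}. Blocked: 7. Safe: 3. Place at column 3.
Row 6: attacked by (1,2)→{2,7}; (2,6)→{2,6}; (3,3)→{3,6}; (4,7)→{5,7}; (5,4)→{3,4,5}; (7,5)→{4,5,6}. Safe: 1. Place at column 1.
Columns [2, 6, 3, 7, 4, 1, 5], r−c [-1, -4, 0, -3, 1, 5, 2], r+c [3, 8, 6, 11, 9, 7, 12] are all distinct, so no two queens attack.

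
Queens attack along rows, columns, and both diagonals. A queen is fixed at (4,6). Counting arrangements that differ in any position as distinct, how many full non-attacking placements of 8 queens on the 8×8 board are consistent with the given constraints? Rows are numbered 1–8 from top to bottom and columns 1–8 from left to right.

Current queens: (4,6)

12

Branch on row 1: col 1 → 2; col 2 → 1; col 4 → 1; col 5 → 6; col 7 → 1; col 8 → 1.
Sum: 2 + 1 + 1 + 6 + 1 + 1 = 12.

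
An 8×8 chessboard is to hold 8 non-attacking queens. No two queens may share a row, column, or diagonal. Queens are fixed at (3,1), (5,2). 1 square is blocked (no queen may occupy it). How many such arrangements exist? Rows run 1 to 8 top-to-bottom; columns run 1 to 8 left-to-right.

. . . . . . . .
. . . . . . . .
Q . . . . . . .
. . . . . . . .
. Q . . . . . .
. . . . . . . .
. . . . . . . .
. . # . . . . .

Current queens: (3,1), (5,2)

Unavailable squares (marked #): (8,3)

3

Branch on row 1: col 4 → 1; col 5 → 1; col 7 → 0; col 8 → 1.
Sum: 1 + 1 + 0 + 1 = 3.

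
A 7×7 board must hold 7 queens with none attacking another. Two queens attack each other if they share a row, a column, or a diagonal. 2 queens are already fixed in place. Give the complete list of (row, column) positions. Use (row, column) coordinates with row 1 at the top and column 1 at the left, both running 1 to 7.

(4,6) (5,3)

(1,1) (2,5) (3,2) (4,6) (5,3) (6,7) (7,4)

Row 1: attacked by (4,6)→{3,6}; (5,3)→{3,7}. Safe: 1, 2, 4, 5. Place at column 1.
Row 2: attacked by (1,1)→{1,2}; (4,6)→{4,6}; (5,3)→{3,6}. Safe: 5, 7. Place at column 5.
Row 3: attacked by (1,1)→{1,3}; (2,5)→{4,5,6}; (4,6)→{5,6,7}; (5,3)→{1,3,5}. Safe: 2. Place at column 2.
Row 6: attacked by (1,1)→{1,6}; (2,5)→{1,5}; (3,2)→{2,5}; (4,6)→{4,6}; (5,3)→{2,3,4}. Safe: 7. Place at column 7.
Row 7: attacked by (1,1)→{1,7}; (2,5)→{5}; (3,2)→{2,6}; (4,6)→{3,6}; (5,3)→{1,3,5}; (6,7)→{6,7}. Safe: 4. Place at column 4.
Columns [1, 5, 2, 6, 3, 7, 4], r−c [0, -3, 1, -2, 2, -1, 3], r+c [2, 7, 5, 10, 8, 13, 11] are all distinct, so no two queens attack.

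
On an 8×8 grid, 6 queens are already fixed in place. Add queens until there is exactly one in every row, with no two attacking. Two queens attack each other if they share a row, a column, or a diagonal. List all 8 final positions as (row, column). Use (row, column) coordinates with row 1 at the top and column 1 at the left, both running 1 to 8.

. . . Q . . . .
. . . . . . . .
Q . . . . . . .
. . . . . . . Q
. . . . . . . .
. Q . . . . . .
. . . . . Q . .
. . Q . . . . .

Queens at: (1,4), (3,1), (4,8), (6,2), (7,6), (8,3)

Row 2: attacked by (1,4)→{3,4,5}; (3,1)→{1,2}; (4,8)→{6,8}; (6,2)→{2,6}; (7,6)→{1,6}; (8,3)→{3}. Safe: 7. Place at column 7.
Row 5: attacked by (1,4)→{4,8}; (2,7)→{4,7}; (3,1)→{1,3}; (4,8)→{7,8}; (6,2)→{1,2,3}; (7,6)→{4,6,8}; (8,3)→{3,6}. Safe: 5. Place at column 5.
Columns [4, 7, 1, 8, 5, 2, 6, 3], r−c [-3, -5, 2, -4, 0, 4, 1, 5], r+c [5, 9, 4, 12, 10, 8, 13, 11] are all distinct, so no two queens attack.

(1,4) (2,7) (3,1) (4,8) (5,5) (6,2) (7,6) (8,3)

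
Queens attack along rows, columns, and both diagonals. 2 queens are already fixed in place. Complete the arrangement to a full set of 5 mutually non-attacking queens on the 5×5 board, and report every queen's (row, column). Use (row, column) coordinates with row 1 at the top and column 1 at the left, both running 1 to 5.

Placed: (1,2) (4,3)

(1,2) (2,4) (3,1) (4,3) (5,5)

Row 2: attacked by (1,2)→{1,2,3}; (4,3)→{1,3,5}. Safe: 4. Place at column 4.
Row 3: attacked by (1,2)→{2,4}; (2,4)→{3,4,5}; (4,3)→{2,3,4}. Safe: 1. Place at column 1.
Row 5: attacked by (1,2)→{2}; (2,4)→{1,4}; (3,1)→{1,3}; (4,3)→{2,3,4}. Safe: 5. Place at column 5.
Columns [2, 4, 1, 3, 5], r−c [-1, -2, 2, 1, 0], r+c [3, 6, 4, 7, 10] are all distinct, so no two queens attack.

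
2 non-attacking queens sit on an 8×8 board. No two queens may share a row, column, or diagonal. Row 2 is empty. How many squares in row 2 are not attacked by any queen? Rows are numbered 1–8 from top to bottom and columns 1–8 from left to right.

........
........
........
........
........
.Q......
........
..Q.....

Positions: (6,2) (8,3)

(6,2) attacks row 2 at column 2 and diagonals 6.
(8,3) attacks row 2 at column 3.
Attacked columns: {2, 3, 6}. Safe: {1, 4, 5, 7, 8}.

5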